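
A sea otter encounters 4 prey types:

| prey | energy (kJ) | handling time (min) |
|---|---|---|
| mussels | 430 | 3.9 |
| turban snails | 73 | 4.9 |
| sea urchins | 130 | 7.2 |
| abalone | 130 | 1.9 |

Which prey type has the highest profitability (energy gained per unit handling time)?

mussels

Profitability E/h (kJ/min): mussels = 430/3.9 = 110, turban snails = 73/4.9 = 14.9, sea urchins = 130/7.2 = 18.1, abalone = 130/1.9 = 68.4.
Ranked: mussels > abalone > sea urchins > turban snails.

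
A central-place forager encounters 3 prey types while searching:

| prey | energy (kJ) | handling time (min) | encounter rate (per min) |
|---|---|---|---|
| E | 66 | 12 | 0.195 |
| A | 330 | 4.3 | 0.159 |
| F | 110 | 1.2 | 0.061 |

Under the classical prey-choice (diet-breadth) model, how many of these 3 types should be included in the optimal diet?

Rank by E/h (kJ/min): F 91.7, A 76.7, E 5.5. Include each in turn until the next type's E/h falls below the running intake rate.
Rate on top 1: 6.252. A: 76.7 > 6.252 → include.
Rate on top 2: 33.68. E: 5.5 < 33.68 → exclude; stop.
Optimal diet: F, A — 2 of 3 types.

2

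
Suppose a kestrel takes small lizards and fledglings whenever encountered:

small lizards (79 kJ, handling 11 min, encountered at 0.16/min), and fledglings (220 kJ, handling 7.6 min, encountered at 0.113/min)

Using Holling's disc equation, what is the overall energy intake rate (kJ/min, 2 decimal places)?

10.36 kJ/min

R = (0.16×79 + 0.113×220) / (1 + 0.16×11 + 0.113×7.6) = 37.5/3.619 = 10.36 kJ/min.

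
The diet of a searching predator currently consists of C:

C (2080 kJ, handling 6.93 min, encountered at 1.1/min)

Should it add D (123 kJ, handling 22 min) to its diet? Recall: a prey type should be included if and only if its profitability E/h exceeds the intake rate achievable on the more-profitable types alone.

On C alone, R = ΣλE/(1+Σλh) = 2288/8.623 = 265.3 kJ/min.
D: E/h = 123/22 = 5.591 kJ/min.
5.591 < 265.3, so adding D would lower the average — exclude it.

No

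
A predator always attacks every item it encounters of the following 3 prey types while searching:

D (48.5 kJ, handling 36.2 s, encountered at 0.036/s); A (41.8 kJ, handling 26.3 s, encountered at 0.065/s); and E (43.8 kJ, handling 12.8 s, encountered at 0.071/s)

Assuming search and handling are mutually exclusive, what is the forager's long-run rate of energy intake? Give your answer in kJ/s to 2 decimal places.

Energy encountered per unit search time: 0.036×48.5 + 0.065×41.8 + 0.071×43.8 = 7.573 kJ/s.
Handling time per unit search time: 0.036×36.2 + 0.065×26.3 + 0.071×12.8 = 3.921.
Rate = 7.573/(1 + 3.921) = 1.539 kJ/s.

1.54 kJ/s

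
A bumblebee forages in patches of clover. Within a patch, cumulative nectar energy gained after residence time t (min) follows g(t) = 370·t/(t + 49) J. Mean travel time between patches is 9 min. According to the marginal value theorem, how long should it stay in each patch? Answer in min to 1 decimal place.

Maximise g(t)/(T+t): set derivative to zero → g'(t)(T+t) = g(t).
g'(t) = 370·49/(t + 49)². Setting 370·49/(t+49)² = 370t/[(t+49)(9+t)] gives 49(9+t) = t(t+49), so t² = 49×9 = 441.
t* = √441 = 21 min.

21.0 min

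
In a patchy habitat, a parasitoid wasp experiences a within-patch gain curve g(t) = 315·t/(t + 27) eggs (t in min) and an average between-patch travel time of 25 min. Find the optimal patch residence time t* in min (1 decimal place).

Maximise g(t)/(T+t): set derivative to zero → g'(t)(T+t) = g(t).
g'(t) = 315·27/(t + 27)². Setting 315·27/(t+27)² = 315t/[(t+27)(25+t)] gives 27(25+t) = t(t+27), so t² = 27×25 = 675.
t* = √675 = 25.98 min.

26.0 min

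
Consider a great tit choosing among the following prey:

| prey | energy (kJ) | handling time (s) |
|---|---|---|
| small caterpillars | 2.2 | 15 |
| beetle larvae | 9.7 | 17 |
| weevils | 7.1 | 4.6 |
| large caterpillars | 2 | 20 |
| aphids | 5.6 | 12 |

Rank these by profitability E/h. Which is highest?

In descending order of E/h:
weevils: 7.1/4.6 = 1.54 kJ/s
beetle larvae: 9.7/17 = 0.571 kJ/s
aphids: 5.6/12 = 0.467 kJ/s
small caterpillars: 2.2/15 = 0.147 kJ/s
large caterpillars: 2/20 = 0.1 kJ/s

weevils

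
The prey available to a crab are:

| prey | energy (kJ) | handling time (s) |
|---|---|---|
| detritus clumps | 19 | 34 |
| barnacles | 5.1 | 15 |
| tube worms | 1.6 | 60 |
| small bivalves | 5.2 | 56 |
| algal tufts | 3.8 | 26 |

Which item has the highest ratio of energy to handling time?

In descending order of E/h:
detritus clumps: 19/34 = 0.559 kJ/s
barnacles: 5.1/15 = 0.34 kJ/s
algal tufts: 3.8/26 = 0.146 kJ/s
small bivalves: 5.2/56 = 0.0929 kJ/s
tube worms: 1.6/60 = 0.0267 kJ/s

detritus clumps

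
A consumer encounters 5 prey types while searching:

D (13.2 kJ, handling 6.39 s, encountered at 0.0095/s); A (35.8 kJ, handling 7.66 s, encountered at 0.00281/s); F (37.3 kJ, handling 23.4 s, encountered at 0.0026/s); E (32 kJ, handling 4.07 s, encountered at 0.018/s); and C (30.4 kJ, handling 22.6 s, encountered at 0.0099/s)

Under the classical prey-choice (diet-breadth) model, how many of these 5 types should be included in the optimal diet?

5

E/h in descending order: E 7.86, A 4.67, D 2.07, F 1.59, C 1.35 kJ/s. The optimal diet is the largest prefix of this list for which every included type satisfies E_i/h_i > R on the types above it.
Rate on top 1: 0.5367. A: 4.67 > 0.5367 → include.
Rate on top 2: 0.618. D: 2.07 > 0.618 → include.
Rate on top 3: 0.6941. F: 1.59 > 0.6941 → include.
Rate on top 4: 0.7391. C: 1.35 > 0.7391 → include.
Optimal diet: E, A, D, F, C — 5 of 5 types.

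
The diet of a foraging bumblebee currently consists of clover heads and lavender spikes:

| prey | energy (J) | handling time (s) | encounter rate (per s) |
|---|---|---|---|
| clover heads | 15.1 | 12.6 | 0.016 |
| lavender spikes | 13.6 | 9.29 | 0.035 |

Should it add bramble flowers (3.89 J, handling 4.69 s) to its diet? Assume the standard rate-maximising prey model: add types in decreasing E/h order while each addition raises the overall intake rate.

Intake rate on the current diet: R = (0.016×15.1 + 0.035×13.6) / (1 + 0.016×12.6 + 0.035×9.29) = 0.7176/1.527 = 0.47 J/s.
Profitability of bramble flowers: 3.89/4.69 = 0.8294 J/s.
0.8294 > 0.47, so adding bramble flowers raises the average — include it.

Yes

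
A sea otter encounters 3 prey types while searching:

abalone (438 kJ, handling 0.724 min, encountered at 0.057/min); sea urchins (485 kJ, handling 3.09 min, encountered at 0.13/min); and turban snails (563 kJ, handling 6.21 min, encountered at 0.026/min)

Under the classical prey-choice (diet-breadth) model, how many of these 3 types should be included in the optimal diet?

3

Profitabilities (E/h, kJ/min): abalone 605, sea urchins 157, turban snails 90.7. Add prey in this order while the next type's profitability exceeds the intake rate on those already taken.
Rate on top 1: 23.98. sea urchins: 157 > 23.98 → include.
Rate on top 2: 61. turban snails: 90.7 > 61 → include.
Optimal diet: abalone, sea urchins, turban snails — 3 of 3 types.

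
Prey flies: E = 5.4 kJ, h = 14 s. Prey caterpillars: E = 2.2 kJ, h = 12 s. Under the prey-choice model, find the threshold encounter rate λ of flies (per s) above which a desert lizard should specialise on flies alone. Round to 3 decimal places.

Drop caterpillars once their profitability E₂/h₂ falls below the rate achievable on flies alone: E₂/h₂ = λE₁/(1 + λh₁).
Solve for λ: λE₁h₂ = E₂(1 + λh₁) → λ(E₁h₂ − E₂h₁) = E₂ → λ = E₂/(E₁h₂ − E₂h₁).
λ = 2.2/(5.4×12 − 2.2×14) = 2.2/34 = 0.06471 per s.

0.065 per s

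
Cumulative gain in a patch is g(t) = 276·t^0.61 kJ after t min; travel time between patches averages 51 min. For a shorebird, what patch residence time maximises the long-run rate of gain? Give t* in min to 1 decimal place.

79.8 min

Optimal t* satisfies g'(t*) = g(t*)/(T + t*).
g'(t) = 0.61·276·t^-0.39. Setting 0.61·276·t^-0.39 = 276·t^0.61/(51+t) gives 0.61(51+t) = t, so 0.39·t = 0.61×51.
t* = 0.61×51/0.39 = 79.77 min.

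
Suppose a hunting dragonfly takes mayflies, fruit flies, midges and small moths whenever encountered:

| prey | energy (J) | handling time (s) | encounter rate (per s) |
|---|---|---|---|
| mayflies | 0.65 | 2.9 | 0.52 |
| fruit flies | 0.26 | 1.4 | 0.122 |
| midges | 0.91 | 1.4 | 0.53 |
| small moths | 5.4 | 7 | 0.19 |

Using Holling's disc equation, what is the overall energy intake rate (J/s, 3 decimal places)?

0.395 J/s

Energy encountered per unit search time: 0.52×0.65 + 0.122×0.26 + 0.53×0.91 + 0.19×5.4 = 1.878 J/s.
Handling time per unit search time: 0.52×2.9 + 0.122×1.4 + 0.53×1.4 + 0.19×7 = 3.751.
Rate = 1.878/(1 + 3.751) = 0.3953 J/s.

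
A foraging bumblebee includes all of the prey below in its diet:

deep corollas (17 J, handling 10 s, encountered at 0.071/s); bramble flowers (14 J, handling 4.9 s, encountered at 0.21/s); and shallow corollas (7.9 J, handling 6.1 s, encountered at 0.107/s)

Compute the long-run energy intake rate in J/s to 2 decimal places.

1.47 J/s

R = (0.071×17 + 0.21×14 + 0.107×7.9) / (1 + 0.071×10 + 0.21×4.9 + 0.107×6.1) = 4.992/3.392 = 1.472 J/s.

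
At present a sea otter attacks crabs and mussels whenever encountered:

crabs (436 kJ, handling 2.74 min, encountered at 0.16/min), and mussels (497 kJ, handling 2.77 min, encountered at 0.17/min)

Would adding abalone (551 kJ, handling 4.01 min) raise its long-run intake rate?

Yes

Intake rate on the current diet: R = (0.16×436 + 0.17×497) / (1 + 0.16×2.74 + 0.17×2.77) = 154.2/1.909 = 80.79 kJ/min.
Profitability of abalone: 551/4.01 = 137.4 kJ/min.
Since 137.4 > R, including abalone increases the long-run rate.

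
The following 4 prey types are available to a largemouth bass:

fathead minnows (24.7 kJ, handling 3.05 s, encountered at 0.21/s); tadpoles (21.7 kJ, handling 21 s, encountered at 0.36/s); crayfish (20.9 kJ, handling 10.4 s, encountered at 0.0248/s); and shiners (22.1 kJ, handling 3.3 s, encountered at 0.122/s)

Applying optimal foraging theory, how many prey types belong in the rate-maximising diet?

2

Rank by E/h (kJ/s): fathead minnows 8.1, shiners 6.7, crayfish 2.01, tadpoles 1.03. Include each in turn until the next type's E/h falls below the running intake rate.
Rate on top 1: 3.162. shiners: 6.7 > 3.162 → include.
Rate on top 2: 3.858. crayfish: 2.01 < 3.858 → exclude; stop.
Optimal diet: fathead minnows, shiners — 2 of 4 types.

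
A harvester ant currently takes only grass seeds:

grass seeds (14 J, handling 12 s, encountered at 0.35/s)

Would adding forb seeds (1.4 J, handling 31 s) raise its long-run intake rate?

No

Intake rate on the current diet: R = (0.35×14) / (1 + 0.35×12) = 4.9/5.2 = 0.9423 J/s.
forb seeds: E/h = 1.4/31 = 0.04516 J/s.
Since 0.04516 < R, time spent handling forb seeds is better spent searching.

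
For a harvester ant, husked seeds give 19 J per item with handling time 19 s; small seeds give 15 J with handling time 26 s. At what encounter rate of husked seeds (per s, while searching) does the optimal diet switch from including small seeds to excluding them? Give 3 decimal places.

0.072 per s

Drop small seeds once their profitability E₂/h₂ falls below the rate achievable on husked seeds alone: E₂/h₂ = λE₁/(1 + λh₁).
Solve for λ: λE₁h₂ = E₂(1 + λh₁) → λ(E₁h₂ − E₂h₁) = E₂ → λ = E₂/(E₁h₂ − E₂h₁).
λ = 15/(19×26 − 15×19) = 15/209 = 0.07177 per s.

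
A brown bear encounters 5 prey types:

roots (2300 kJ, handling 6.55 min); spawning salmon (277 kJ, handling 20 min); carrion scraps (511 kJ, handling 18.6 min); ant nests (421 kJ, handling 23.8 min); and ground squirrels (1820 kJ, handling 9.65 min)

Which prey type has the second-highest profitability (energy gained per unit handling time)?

In descending order of E/h:
roots: 2300/6.55 = 351 kJ/min
ground squirrels: 1820/9.65 = 189 kJ/min
carrion scraps: 511/18.6 = 27.5 kJ/min
ant nests: 421/23.8 = 17.7 kJ/min
spawning salmon: 277/20 = 13.8 kJ/min

ground squirrels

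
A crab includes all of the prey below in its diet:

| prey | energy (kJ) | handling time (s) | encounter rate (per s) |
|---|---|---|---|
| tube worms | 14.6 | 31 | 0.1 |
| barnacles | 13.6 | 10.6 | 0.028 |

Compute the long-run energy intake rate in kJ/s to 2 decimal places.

R = (0.1×14.6 + 0.028×13.6) / (1 + 0.1×31 + 0.028×10.6) = 1.841/4.397 = 0.4187 kJ/s.

0.42 kJ/s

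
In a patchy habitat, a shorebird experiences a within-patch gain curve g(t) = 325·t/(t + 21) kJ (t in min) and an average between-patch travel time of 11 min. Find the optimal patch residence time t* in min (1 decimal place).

By the marginal value theorem, leave when the instantaneous gain rate g'(t) equals the habitat-wide average g(t)/(T + t).
g'(t) = 325·21/(t + 21)². Setting 325·21/(t+21)² = 325t/[(t+21)(11+t)] gives 21(11+t) = t(t+21), so t² = 21×11 = 231.
t* = √231 = 15.2 min.

15.2 min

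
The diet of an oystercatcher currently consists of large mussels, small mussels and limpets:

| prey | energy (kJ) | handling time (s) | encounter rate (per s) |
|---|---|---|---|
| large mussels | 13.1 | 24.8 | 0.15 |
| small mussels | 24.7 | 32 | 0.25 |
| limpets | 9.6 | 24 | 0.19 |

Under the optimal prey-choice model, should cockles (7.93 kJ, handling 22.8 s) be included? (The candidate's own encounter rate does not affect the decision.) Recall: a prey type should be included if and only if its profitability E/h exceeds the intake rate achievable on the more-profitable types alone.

No

On large mussels, small mussels and limpets alone, R = ΣλE/(1+Σλh) = 9.964/17.28 = 0.5766 kJ/s.
Profitability of cockles: 7.93/22.8 = 0.3478 kJ/s.
Since 0.3478 < R, time spent handling cockles is better spent searching.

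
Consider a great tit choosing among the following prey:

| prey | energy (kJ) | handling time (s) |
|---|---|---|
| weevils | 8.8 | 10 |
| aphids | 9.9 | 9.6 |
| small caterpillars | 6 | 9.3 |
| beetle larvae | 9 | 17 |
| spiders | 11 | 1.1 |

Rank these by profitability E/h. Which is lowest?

beetle larvae

Profitability E/h (kJ/s): weevils = 8.8/10 = 0.88, aphids = 9.9/9.6 = 1.03, small caterpillars = 6/9.3 = 0.645, beetle larvae = 9/17 = 0.529, spiders = 11/1.1 = 10.
Ranked: spiders > aphids > weevils > small caterpillars > beetle larvae.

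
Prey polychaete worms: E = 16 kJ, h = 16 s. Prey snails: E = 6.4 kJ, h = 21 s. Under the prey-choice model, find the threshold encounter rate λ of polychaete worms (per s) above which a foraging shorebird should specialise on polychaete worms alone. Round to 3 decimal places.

0.027 per s

At the threshold, the rate on polychaete worms alone equals the profitability of snails: λ·16/(1 + λ·16) = 6.4/21 = 0.3048.
Rearranging, λ(16 − 0.3048×16) = 0.3048, so λ = 0.3048/11.12 = 0.0274 per s.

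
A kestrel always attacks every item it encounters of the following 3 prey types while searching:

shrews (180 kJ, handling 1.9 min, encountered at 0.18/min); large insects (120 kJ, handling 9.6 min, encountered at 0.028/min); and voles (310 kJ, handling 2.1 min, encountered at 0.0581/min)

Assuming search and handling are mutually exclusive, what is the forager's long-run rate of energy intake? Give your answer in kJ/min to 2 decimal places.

Energy encountered per unit search time: 0.18×180 + 0.028×120 + 0.0581×310 = 53.77 kJ/min.
Handling time per unit search time: 0.18×1.9 + 0.028×9.6 + 0.0581×2.1 = 0.7328.
Rate = 53.77/(1 + 0.7328) = 31.03 kJ/min.

31.03 kJ/min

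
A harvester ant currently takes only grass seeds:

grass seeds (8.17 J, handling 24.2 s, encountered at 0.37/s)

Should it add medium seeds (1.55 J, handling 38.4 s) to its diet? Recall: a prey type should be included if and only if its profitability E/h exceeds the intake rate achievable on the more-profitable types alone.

No

Intake rate on the current diet: R = (0.37×8.17) / (1 + 0.37×24.2) = 3.023/9.954 = 0.3037 J/s.
Profitability of medium seeds: 1.55/38.4 = 0.04036 J/s.
0.04036 < 0.3037, so adding medium seeds would lower the average — exclude it.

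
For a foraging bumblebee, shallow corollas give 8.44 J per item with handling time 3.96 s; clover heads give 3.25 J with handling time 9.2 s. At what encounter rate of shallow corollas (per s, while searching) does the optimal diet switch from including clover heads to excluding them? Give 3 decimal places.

Drop clover heads once their profitability E₂/h₂ falls below the rate achievable on shallow corollas alone: E₂/h₂ = λE₁/(1 + λh₁).
Solve for λ: λE₁h₂ = E₂(1 + λh₁) → λ(E₁h₂ − E₂h₁) = E₂ → λ = E₂/(E₁h₂ − E₂h₁).
λ = 3.25/(8.44×9.2 − 3.25×3.96) = 3.25/64.78 = 0.05017 per s.

0.050 per s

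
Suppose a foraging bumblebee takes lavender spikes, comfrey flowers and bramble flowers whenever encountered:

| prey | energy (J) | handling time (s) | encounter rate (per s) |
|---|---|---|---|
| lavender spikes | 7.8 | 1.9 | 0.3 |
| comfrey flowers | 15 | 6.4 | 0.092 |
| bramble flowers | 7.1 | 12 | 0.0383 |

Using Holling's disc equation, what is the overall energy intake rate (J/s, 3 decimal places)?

R = (0.3×7.8 + 0.092×15 + 0.0383×7.1) / (1 + 0.3×1.9 + 0.092×6.4 + 0.0383×12) = 3.992/2.618 = 1.525 J/s.

1.525 J/s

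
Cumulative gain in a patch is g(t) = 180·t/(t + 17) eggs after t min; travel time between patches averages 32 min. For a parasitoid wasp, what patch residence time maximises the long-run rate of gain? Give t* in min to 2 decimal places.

23.32 min

Optimal t* satisfies g'(t*) = g(t*)/(T + t*).
g'(t) = 180·17/(t + 17)². Setting 180·17/(t+17)² = 180t/[(t+17)(32+t)] gives 17(32+t) = t(t+17), so t² = 17×32 = 544.
t* = √544 = 23.32 min.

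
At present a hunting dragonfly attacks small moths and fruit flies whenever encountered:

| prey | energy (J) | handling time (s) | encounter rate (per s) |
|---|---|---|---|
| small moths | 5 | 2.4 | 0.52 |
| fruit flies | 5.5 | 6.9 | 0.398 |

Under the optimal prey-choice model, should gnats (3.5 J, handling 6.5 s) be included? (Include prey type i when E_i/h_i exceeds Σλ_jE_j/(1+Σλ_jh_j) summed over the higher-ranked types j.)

No

Current rate: (0.52×5 + 0.398×5.5)/(1 + 0.52×2.4 + 0.398×6.9) = 0.9589 J/s.
Profitability of gnats: 3.5/6.5 = 0.5385 J/s.
Since 0.5385 < R, time spent handling gnats is better spent searching.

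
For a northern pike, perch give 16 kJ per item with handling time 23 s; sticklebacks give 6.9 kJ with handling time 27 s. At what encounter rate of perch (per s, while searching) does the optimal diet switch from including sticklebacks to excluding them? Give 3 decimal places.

0.025 per s

Drop sticklebacks once their profitability E₂/h₂ falls below the rate achievable on perch alone: E₂/h₂ = λE₁/(1 + λh₁).
Solve for λ: λE₁h₂ = E₂(1 + λh₁) → λ(E₁h₂ − E₂h₁) = E₂ → λ = E₂/(E₁h₂ − E₂h₁).
λ = 6.9/(16×27 − 6.9×23) = 6.9/273.3 = 0.02525 per s.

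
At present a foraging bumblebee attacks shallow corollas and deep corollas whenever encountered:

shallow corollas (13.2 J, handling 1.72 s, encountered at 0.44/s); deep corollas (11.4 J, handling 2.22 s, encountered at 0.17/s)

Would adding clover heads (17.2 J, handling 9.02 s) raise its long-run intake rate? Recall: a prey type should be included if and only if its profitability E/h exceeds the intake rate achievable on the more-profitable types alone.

No

Intake rate on the current diet: R = (0.44×13.2 + 0.17×11.4) / (1 + 0.44×1.72 + 0.17×2.22) = 7.746/2.134 = 3.629 J/s.
Profitability of clover heads: 17.2/9.02 = 1.907 J/s.
1.907 < 3.629, so adding clover heads would lower the average — exclude it.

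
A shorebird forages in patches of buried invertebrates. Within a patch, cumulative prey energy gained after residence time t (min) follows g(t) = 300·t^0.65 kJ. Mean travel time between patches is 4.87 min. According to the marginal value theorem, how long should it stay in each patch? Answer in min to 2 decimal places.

By the marginal value theorem, leave when the instantaneous gain rate g'(t) equals the habitat-wide average g(t)/(T + t).
g'(t) = 0.65·300·t^-0.35. Setting 0.65·300·t^-0.35 = 300·t^0.65/(4.87+t) gives 0.65(4.87+t) = t, so 0.35·t = 0.65×4.87.
t* = 0.65×4.87/0.35 = 9.044 min.

9.04 min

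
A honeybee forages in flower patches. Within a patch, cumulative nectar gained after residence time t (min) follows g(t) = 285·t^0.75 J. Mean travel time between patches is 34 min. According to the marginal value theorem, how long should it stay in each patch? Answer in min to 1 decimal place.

102.0 min

By the marginal value theorem, leave when the instantaneous gain rate g'(t) equals the habitat-wide average g(t)/(T + t).
g'(t) = 0.75·285·t^-0.25. Setting 0.75·285·t^-0.25 = 285·t^0.75/(34+t) gives 0.75(34+t) = t, so 0.25·t = 0.75×34.
t* = 0.75×34/0.25 = 102 min.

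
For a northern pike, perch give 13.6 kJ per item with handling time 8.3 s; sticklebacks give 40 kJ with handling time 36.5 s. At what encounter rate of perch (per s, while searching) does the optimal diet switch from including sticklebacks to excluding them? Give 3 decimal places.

0.243 per s

The zero-one rule: include sticklebacks iff E₂/h₂ > λE₁/(1+λh₁). Equality gives the switch point.
λE₁h₂ = E₂ + λE₂h₁ ⇒ λ = E₂/(E₁h₂ − E₂h₁) = 40/(496.4 − 332) = 0.2433 per s.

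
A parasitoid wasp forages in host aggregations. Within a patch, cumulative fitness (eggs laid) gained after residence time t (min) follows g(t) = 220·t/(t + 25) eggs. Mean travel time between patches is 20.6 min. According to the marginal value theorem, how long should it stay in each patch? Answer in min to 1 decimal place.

22.7 min

By the marginal value theorem, leave when the instantaneous gain rate g'(t) equals the habitat-wide average g(t)/(T + t).
g'(t) = 220·25/(t + 25)². Setting 220·25/(t+25)² = 220t/[(t+25)(20.6+t)] gives 25(20.6+t) = t(t+25), so t² = 25×20.6 = 515.
t* = √515 = 22.69 min.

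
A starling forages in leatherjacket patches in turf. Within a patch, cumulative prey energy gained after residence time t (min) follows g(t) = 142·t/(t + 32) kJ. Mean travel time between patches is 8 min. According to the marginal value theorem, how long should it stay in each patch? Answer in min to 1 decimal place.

Maximise g(t)/(T+t): set derivative to zero → g'(t)(T+t) = g(t).
g'(t) = 142·32/(t + 32)². Setting 142·32/(t+32)² = 142t/[(t+32)(8+t)] gives 32(8+t) = t(t+32), so t² = 32×8 = 256.
t* = √256 = 16 min.

16.0 min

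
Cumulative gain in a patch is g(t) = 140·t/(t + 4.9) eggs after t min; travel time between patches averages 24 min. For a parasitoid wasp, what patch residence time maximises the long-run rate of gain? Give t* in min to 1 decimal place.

10.8 min

Maximise g(t)/(T+t): set derivative to zero → g'(t)(T+t) = g(t).
g'(t) = 140·4.9/(t + 4.9)². Setting 140·4.9/(t+4.9)² = 140t/[(t+4.9)(24+t)] gives 4.9(24+t) = t(t+4.9), so t² = 4.9×24 = 117.6.
t* = √117.6 = 10.84 min.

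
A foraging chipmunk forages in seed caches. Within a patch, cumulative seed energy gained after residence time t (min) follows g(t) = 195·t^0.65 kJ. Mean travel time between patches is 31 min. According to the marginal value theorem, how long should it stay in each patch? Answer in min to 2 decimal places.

57.57 min

Optimal t* satisfies g'(t*) = g(t*)/(T + t*).
g'(t) = 0.65·195·t^-0.35. Setting 0.65·195·t^-0.35 = 195·t^0.65/(31+t) gives 0.65(31+t) = t, so 0.35·t = 0.65×31.
t* = 0.65×31/0.35 = 57.57 min.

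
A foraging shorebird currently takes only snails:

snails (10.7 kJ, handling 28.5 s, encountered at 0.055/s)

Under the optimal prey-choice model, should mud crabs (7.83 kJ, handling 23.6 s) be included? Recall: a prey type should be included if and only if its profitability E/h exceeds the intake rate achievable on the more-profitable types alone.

Intake rate on the current diet: R = (0.055×10.7) / (1 + 0.055×28.5) = 0.5885/2.567 = 0.2292 kJ/s.
Profitability of mud crabs: 7.83/23.6 = 0.3318 kJ/s.
0.3318 > 0.2292, so adding mud crabs raises the average — include it.

Yes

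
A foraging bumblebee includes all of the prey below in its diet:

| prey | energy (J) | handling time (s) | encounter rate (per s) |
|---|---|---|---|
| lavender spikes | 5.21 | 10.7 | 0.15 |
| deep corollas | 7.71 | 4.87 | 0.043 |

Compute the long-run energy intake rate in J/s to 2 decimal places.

0.40 J/s

R = Σλ_iE_i / (1 + Σλ_ih_i)
Numerator: 0.15×5.21 + 0.043×7.71 = 1.113
Denominator: 1 + 0.15×10.7 + 0.043×4.87 = 2.814
R = 1.113/2.814 = 0.3955 J/s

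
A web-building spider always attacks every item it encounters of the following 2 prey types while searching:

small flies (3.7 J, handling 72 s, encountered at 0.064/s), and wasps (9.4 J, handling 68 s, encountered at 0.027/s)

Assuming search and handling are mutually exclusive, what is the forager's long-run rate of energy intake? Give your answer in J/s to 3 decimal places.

R = (0.064×3.7 + 0.027×9.4) / (1 + 0.064×72 + 0.027×68) = 0.4906/7.444 = 0.06591 J/s.

0.066 J/s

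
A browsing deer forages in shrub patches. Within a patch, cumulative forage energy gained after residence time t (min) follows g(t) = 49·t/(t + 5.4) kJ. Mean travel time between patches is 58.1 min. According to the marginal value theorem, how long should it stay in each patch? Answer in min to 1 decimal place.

17.7 min

Maximise g(t)/(T+t): set derivative to zero → g'(t)(T+t) = g(t).
g'(t) = 49·5.4/(t + 5.4)². Setting 49·5.4/(t+5.4)² = 49t/[(t+5.4)(58.1+t)] gives 5.4(58.1+t) = t(t+5.4), so t² = 5.4×58.1 = 313.7.
t* = √313.7 = 17.71 min.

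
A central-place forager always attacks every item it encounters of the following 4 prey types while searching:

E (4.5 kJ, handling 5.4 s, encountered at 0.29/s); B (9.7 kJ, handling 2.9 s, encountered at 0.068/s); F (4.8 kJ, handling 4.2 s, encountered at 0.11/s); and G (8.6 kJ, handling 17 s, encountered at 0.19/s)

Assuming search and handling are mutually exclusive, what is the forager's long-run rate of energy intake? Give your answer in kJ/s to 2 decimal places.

0.64 kJ/s

Energy encountered per unit search time: 0.29×4.5 + 0.068×9.7 + 0.11×4.8 + 0.19×8.6 = 4.127 kJ/s.
Handling time per unit search time: 0.29×5.4 + 0.068×2.9 + 0.11×4.2 + 0.19×17 = 5.455.
Rate = 4.127/(1 + 5.455) = 0.6393 kJ/s.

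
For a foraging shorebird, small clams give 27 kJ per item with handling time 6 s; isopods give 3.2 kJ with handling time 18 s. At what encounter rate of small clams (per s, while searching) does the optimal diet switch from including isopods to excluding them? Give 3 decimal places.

Drop isopods once their profitability E₂/h₂ falls below the rate achievable on small clams alone: E₂/h₂ = λE₁/(1 + λh₁).
Solve for λ: λE₁h₂ = E₂(1 + λh₁) → λ(E₁h₂ − E₂h₁) = E₂ → λ = E₂/(E₁h₂ − E₂h₁).
λ = 3.2/(27×18 − 3.2×6) = 3.2/466.8 = 0.006855 per s.

0.007 per s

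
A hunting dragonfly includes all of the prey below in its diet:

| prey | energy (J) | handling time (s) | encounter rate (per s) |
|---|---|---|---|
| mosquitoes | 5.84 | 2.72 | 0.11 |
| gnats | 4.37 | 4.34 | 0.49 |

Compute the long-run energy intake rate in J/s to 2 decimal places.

0.81 J/s

R = Σλ_iE_i / (1 + Σλ_ih_i)
Numerator: 0.11×5.84 + 0.49×4.37 = 2.784
Denominator: 1 + 0.11×2.72 + 0.49×4.34 = 3.426
R = 2.784/3.426 = 0.8126 J/s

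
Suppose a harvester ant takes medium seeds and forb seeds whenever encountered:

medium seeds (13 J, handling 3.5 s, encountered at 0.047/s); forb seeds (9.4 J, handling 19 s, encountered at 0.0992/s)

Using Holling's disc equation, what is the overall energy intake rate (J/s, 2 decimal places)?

0.51 J/s

R = Σλ_iE_i / (1 + Σλ_ih_i)
Numerator: 0.047×13 + 0.0992×9.4 = 1.543
Denominator: 1 + 0.047×3.5 + 0.0992×19 = 3.049
R = 1.543/3.049 = 0.5062 J/s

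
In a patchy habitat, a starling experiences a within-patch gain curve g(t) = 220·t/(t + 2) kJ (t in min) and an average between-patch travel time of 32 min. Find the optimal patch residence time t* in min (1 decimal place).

Maximise g(t)/(T+t): set derivative to zero → g'(t)(T+t) = g(t).
g'(t) = 220·2/(t + 2)². Setting 220·2/(t+2)² = 220t/[(t+2)(32+t)] gives 2(32+t) = t(t+2), so t² = 2×32 = 64.
t* = √64 = 8 min.

8.0 min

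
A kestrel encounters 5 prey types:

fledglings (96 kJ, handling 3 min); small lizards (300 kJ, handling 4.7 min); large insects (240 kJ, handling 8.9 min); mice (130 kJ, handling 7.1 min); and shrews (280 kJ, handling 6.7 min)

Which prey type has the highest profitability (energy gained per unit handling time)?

small lizards

Profitability E/h (kJ/min): fledglings = 96/3 = 32, small lizards = 300/4.7 = 63.8, large insects = 240/8.9 = 27, mice = 130/7.1 = 18.3, shrews = 280/6.7 = 41.8.
Ranked: small lizards > shrews > fledglings > large insects > mice.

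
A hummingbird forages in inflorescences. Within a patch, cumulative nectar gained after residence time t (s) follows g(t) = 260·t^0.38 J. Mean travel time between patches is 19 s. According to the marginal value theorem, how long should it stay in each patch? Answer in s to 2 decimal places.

11.65 s

By the marginal value theorem, leave when the instantaneous gain rate g'(t) equals the habitat-wide average g(t)/(T + t).
g'(t) = 0.38·260·t^-0.62. Setting 0.38·260·t^-0.62 = 260·t^0.38/(19+t) gives 0.38(19+t) = t, so 0.62·t = 0.38×19.
t* = 0.38×19/0.62 = 11.65 s.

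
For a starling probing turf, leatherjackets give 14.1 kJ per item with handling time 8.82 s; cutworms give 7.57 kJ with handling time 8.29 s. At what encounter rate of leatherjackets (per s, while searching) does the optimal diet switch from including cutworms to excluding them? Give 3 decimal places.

0.151 per s

The zero-one rule: include cutworms iff E₂/h₂ > λE₁/(1+λh₁). Equality gives the switch point.
λE₁h₂ = E₂ + λE₂h₁ ⇒ λ = E₂/(E₁h₂ − E₂h₁) = 7.57/(116.9 − 66.77) = 0.151 per s.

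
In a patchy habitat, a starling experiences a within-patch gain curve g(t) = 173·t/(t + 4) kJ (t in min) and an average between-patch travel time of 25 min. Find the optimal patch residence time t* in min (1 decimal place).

By the marginal value theorem, leave when the instantaneous gain rate g'(t) equals the habitat-wide average g(t)/(T + t).
g'(t) = 173·4/(t + 4)². Setting 173·4/(t+4)² = 173t/[(t+4)(25+t)] gives 4(25+t) = t(t+4), so t² = 4×25 = 100.
t* = √100 = 10 min.

10.0 min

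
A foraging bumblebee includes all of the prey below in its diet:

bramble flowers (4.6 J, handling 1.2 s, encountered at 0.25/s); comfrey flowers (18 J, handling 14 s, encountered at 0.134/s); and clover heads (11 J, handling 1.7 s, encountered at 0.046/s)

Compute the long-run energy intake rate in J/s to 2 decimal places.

1.25 J/s

R = Σλ_iE_i / (1 + Σλ_ih_i)
Numerator: 0.25×4.6 + 0.134×18 + 0.046×11 = 4.068
Denominator: 1 + 0.25×1.2 + 0.134×14 + 0.046×1.7 = 3.254
R = 4.068/3.254 = 1.25 J/s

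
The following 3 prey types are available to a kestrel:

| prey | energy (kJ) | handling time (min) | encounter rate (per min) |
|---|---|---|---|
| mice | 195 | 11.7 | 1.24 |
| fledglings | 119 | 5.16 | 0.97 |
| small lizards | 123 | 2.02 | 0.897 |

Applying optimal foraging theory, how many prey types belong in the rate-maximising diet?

1

E/h in descending order: small lizards 60.9, fledglings 23.1, mice 16.7 kJ/min. The optimal diet is the largest prefix of this list for which every included type satisfies E_i/h_i > R on the types above it.
Rate on top 1: 39.24. fledglings: 23.1 < 39.24 → exclude; stop.
Optimal diet: small lizards — 1 of 3 types.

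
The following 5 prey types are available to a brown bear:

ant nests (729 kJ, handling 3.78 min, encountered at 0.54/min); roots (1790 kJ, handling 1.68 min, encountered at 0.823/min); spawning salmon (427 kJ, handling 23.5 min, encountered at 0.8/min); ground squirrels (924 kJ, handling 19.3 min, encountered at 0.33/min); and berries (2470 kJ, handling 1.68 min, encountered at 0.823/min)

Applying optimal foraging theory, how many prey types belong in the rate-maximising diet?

E/h in descending order: berries 1.47e+03, roots 1.07e+03, ant nests 193, ground squirrels 47.9, spawning salmon 18.2 kJ/min. The optimal diet is the largest prefix of this list for which every included type satisfies E_i/h_i > R on the types above it.
Rate on top 1: 853.2. roots: 1.07e+03 > 853.2 → include.
Rate on top 2: 931.1. ant nests: 193 < 931.1 → exclude; stop.
Optimal diet: berries, roots — 2 of 5 types.

2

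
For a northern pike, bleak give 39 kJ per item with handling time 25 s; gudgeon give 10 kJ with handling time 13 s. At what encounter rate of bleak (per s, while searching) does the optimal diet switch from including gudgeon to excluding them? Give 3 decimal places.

Drop gudgeon once their profitability E₂/h₂ falls below the rate achievable on bleak alone: E₂/h₂ = λE₁/(1 + λh₁).
Solve for λ: λE₁h₂ = E₂(1 + λh₁) → λ(E₁h₂ − E₂h₁) = E₂ → λ = E₂/(E₁h₂ − E₂h₁).
λ = 10/(39×13 − 10×25) = 10/257 = 0.03891 per s.

0.039 per s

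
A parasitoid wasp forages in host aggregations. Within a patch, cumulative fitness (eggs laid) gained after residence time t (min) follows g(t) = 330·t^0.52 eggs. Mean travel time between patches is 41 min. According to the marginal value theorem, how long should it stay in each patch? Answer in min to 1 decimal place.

44.4 min

By the marginal value theorem, leave when the instantaneous gain rate g'(t) equals the habitat-wide average g(t)/(T + t).
g'(t) = 0.52·330·t^-0.48. Setting 0.52·330·t^-0.48 = 330·t^0.52/(41+t) gives 0.52(41+t) = t, so 0.48·t = 0.52×41.
t* = 0.52×41/0.48 = 44.42 min.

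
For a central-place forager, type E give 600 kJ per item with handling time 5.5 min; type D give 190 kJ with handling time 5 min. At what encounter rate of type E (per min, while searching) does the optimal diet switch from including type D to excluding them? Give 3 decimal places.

0.097 per min

The zero-one rule: include type D iff E₂/h₂ > λE₁/(1+λh₁). Equality gives the switch point.
λE₁h₂ = E₂ + λE₂h₁ ⇒ λ = E₂/(E₁h₂ − E₂h₁) = 190/(3000 − 1045) = 0.09719 per min.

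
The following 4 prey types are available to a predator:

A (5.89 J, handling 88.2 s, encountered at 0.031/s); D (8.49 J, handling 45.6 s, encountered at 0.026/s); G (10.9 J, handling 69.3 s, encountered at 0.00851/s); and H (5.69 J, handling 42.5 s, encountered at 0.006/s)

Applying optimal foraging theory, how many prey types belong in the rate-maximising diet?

3

E/h in descending order: D 0.186, G 0.157, H 0.134, A 0.0668 J/s. The optimal diet is the largest prefix of this list for which every included type satisfies E_i/h_i > R on the types above it.
Rate on top 1: 0.101. G: 0.157 > 0.101 → include.
Rate on top 2: 0.113. H: 0.134 > 0.113 → include.
Rate on top 3: 0.1147. A: 0.0668 < 0.1147 → exclude; stop.
Optimal diet: D, G, H — 3 of 4 types.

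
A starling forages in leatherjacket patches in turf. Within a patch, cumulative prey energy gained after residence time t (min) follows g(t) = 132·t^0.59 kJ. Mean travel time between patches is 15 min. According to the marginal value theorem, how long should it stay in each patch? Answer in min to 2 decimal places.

21.59 min

Optimal t* satisfies g'(t*) = g(t*)/(T + t*).
g'(t) = 0.59·132·t^-0.41. Setting 0.59·132·t^-0.41 = 132·t^0.59/(15+t) gives 0.59(15+t) = t, so 0.41·t = 0.59×15.
t* = 0.59×15/0.41 = 21.59 min.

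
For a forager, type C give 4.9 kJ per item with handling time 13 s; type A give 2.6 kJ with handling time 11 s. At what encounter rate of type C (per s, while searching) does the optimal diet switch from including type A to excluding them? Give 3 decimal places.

0.129 per s

At the threshold, the rate on type C alone equals the profitability of type A: λ·4.9/(1 + λ·13) = 2.6/11 = 0.2364.
Rearranging, λ(4.9 − 0.2364×13) = 0.2364, so λ = 0.2364/1.827 = 0.1294 per s.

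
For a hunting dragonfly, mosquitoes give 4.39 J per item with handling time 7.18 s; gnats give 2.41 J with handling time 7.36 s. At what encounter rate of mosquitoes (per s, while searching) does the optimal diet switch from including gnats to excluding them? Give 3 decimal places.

0.161 per s

The zero-one rule: include gnats iff E₂/h₂ > λE₁/(1+λh₁). Equality gives the switch point.
λE₁h₂ = E₂ + λE₂h₁ ⇒ λ = E₂/(E₁h₂ − E₂h₁) = 2.41/(32.31 − 17.3) = 0.1606 per s.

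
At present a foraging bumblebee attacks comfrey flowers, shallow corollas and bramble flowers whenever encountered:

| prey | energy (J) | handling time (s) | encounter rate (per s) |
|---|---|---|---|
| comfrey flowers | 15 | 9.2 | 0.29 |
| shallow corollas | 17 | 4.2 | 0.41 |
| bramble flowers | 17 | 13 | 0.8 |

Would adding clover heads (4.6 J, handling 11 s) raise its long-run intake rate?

No

Current rate: (0.29×15 + 0.41×17 + 0.8×17)/(1 + 0.29×9.2 + 0.41×4.2 + 0.8×13) = 1.578 J/s.
Profitability of clover heads: 4.6/11 = 0.4182 J/s.
0.4182 < 1.578, so adding clover heads would lower the average — exclude it.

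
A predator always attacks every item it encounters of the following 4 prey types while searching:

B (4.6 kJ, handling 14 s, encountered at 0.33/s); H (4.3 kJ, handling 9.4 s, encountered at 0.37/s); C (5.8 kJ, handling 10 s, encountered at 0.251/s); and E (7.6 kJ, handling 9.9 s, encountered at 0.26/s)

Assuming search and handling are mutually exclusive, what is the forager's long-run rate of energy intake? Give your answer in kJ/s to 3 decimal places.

R = (0.33×4.6 + 0.37×4.3 + 0.251×5.8 + 0.26×7.6) / (1 + 0.33×14 + 0.37×9.4 + 0.251×10 + 0.26×9.9) = 6.541/14.18 = 0.4612 kJ/s.

0.461 kJ/s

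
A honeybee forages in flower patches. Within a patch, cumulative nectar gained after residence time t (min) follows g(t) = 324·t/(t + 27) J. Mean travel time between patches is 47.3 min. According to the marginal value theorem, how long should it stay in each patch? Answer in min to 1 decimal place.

35.7 min

Maximise g(t)/(T+t): set derivative to zero → g'(t)(T+t) = g(t).
g'(t) = 324·27/(t + 27)². Setting 324·27/(t+27)² = 324t/[(t+27)(47.3+t)] gives 27(47.3+t) = t(t+27), so t² = 27×47.3 = 1277.
t* = √1277 = 35.74 min.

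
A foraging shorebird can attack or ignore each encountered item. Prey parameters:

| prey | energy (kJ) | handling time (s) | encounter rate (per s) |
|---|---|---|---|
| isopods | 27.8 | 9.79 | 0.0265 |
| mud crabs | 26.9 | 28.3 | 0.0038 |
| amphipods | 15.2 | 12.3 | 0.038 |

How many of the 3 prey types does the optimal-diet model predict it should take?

3

Rank by E/h (kJ/s): isopods 2.84, amphipods 1.24, mud crabs 0.951. Include each in turn until the next type's E/h falls below the running intake rate.
Rate on top 1: 0.5849. amphipods: 1.24 > 0.5849 → include.
Rate on top 2: 0.7611. mud crabs: 0.951 > 0.7611 → include.
Optimal diet: isopods, amphipods, mud crabs — 3 of 3 types.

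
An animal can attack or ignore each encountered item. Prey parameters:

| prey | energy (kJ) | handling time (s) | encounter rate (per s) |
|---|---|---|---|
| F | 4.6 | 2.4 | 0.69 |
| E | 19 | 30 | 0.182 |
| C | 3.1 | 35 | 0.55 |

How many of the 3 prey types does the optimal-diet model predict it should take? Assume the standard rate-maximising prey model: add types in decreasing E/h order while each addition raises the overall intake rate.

E/h in descending order: F 1.92, E 0.633, C 0.0886 kJ/s. The optimal diet is the largest prefix of this list for which every included type satisfies E_i/h_i > R on the types above it.
Rate on top 1: 1.195. E: 0.633 < 1.195 → exclude; stop.
Optimal diet: F — 1 of 3 types.

1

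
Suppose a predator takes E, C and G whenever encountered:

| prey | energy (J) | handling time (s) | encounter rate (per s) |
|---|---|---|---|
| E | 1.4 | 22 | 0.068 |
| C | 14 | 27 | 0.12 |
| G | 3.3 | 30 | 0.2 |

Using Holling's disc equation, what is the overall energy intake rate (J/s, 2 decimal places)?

Energy encountered per unit search time: 0.068×1.4 + 0.12×14 + 0.2×3.3 = 2.435 J/s.
Handling time per unit search time: 0.068×22 + 0.12×27 + 0.2×30 = 10.74.
Rate = 2.435/(1 + 10.74) = 0.2075 J/s.

0.21 J/s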